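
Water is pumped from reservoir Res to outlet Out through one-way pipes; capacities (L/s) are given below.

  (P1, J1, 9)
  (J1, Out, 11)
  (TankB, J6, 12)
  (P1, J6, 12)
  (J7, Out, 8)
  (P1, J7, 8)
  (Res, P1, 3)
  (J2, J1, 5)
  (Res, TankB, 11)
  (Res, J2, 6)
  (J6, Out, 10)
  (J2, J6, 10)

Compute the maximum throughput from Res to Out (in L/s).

Augment Res→TankB→J6→Out: bottleneck 10, flow now 10.
Augment Res→P1→J7→Out: bottleneck 3, flow now 13.
Augment Res→J2→J1→Out: bottleneck 5, flow now 18.
No augmenting path remains; maximum flow = 18.
In the residual graph, reachable from Res: {Res, TankB, J2, J6}.
Min-cut edges: Res→P1 (3), J2→J1 (5), J6→Out (10); capacity 3 + 5 + 10 = 18.
This cut is saturated, so no flow can exceed 18.

18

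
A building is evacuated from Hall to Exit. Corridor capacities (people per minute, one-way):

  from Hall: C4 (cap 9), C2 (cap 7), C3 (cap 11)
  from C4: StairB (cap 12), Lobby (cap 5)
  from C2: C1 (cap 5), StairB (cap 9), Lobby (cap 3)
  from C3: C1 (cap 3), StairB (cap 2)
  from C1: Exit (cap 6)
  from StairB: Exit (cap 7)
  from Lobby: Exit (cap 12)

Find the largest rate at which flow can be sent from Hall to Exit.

21

Augment Hall→C4→StairB→Exit: bottleneck 7, flow now 7.
Augment Hall→C4→Lobby→Exit: bottleneck 2, flow now 9.
Augment Hall→C2→C1→Exit: bottleneck 5, flow now 14.
Augment Hall→C2→Lobby→Exit: bottleneck 2, flow now 16.
Augment Hall→C3→C1→Exit: bottleneck 1, flow now 17.
Augment Hall→C3→C1→C2→Lobby→Exit: bottleneck 1, flow now 18. (uses reverse residual edge)
Augment Hall→C3→StairB→C4→Lobby→Exit: bottleneck 2, flow now 20. (uses reverse residual edge)
Augment Hall→C3→C1→C2→StairB→C4→Lobby→Exit: bottleneck 1, flow now 21. (uses reverse residual edge)
No augmenting path remains; maximum flow = 21.
In the residual graph, reachable from Hall: {Hall, C3}.
Min-cut edges: Hall→C4 (9), Hall→C2 (7), C3→C1 (3), C3→StairB (2); capacity 9 + 7 + 3 + 2 = 21.
This cut is saturated, so no flow can exceed 21.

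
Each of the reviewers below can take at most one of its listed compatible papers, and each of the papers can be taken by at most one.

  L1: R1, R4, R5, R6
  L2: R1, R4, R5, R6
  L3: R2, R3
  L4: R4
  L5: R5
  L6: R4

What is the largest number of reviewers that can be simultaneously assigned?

Unit-capacity flow: source→left, listed edges, right→sink; max matching = max flow.
Augmenting path L1→R1 (+1); matched 1.
Augmenting path L2→R4 (+1); matched 2.
Augmenting path L3→R2 (+1); matched 3.
Augmenting path L5→R5 (+1); matched 4.
Augmenting path L4→R4→L2→R6 (+1); matched 5.
No augmenting path remains; maximum matching = 5.
König certificate: {L1, L2, L3, L5, R4} is a vertex cover of size 5 (every listed pair touches it), so no matching can be larger.

5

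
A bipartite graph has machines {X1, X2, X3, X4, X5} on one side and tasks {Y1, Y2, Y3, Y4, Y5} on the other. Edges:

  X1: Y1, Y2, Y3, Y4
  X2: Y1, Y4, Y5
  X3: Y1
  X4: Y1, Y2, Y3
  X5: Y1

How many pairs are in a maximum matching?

Unit-capacity flow: source→left, listed edges, right→sink; max matching = max flow.
Augmenting path X1→Y1 (+1); matched 1.
Augmenting path X2→Y4 (+1); matched 2.
Augmenting path X4→Y2 (+1); matched 3.
Augmenting path X3→Y1→X1→Y3 (+1); matched 4.
No augmenting path remains; maximum matching = 4.
König certificate: {X1, X2, X4, Y1} is a vertex cover of size 4 (every listed pair touches it), so no matching can be larger.

4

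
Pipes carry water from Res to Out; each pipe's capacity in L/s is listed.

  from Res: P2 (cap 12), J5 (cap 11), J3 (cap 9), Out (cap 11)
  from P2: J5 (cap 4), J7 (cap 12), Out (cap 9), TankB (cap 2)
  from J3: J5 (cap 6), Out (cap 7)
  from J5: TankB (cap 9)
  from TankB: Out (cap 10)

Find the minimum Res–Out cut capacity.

37

Augment Res→Out: bottleneck 11, flow now 11.
Augment Res→P2→Out: bottleneck 9, flow now 20.
Augment Res→J3→Out: bottleneck 7, flow now 27.
Augment Res→P2→TankB→Out: bottleneck 2, flow now 29.
Augment Res→J5→TankB→Out: bottleneck 8, flow now 37.
No augmenting path remains; maximum flow = 37.
By max-flow min-cut, the minimum cut capacity equals the max flow.
In the residual graph, reachable from Res: {Res, P2, J7, J3, J5, TankB}.
Min-cut edges: Res→Out (11), P2→Out (9), J3→Out (7), TankB→Out (10); capacity 11 + 9 + 7 + 10 = 37.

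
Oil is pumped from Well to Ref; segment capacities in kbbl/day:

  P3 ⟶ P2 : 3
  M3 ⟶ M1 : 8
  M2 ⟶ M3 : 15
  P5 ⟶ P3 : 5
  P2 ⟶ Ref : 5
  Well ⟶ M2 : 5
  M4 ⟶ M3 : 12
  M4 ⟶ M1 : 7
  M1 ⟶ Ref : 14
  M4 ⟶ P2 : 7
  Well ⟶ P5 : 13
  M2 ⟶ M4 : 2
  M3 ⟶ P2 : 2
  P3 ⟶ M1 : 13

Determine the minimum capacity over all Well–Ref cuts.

10

Augment Well→M2→M3→P2→Ref: bottleneck 2, flow now 2.
Augment Well→M2→M3→M1→Ref: bottleneck 3, flow now 5.
Augment Well→P5→P3→P2→Ref: bottleneck 3, flow now 8.
Augment Well→P5→P3→M1→Ref: bottleneck 2, flow now 10.
No augmenting path remains; maximum flow = 10.
By max-flow min-cut, the minimum cut capacity equals the max flow.
In the residual graph, reachable from Well: {Well, P5}.
Min-cut edges: Well→M2 (5), P5→P3 (5); capacity 5 + 5 = 10.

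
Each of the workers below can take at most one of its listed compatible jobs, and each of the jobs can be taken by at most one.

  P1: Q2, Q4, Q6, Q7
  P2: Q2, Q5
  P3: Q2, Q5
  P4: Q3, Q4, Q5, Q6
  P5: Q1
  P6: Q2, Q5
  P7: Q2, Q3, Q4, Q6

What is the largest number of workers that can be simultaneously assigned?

6

Unit-capacity flow: source→left, listed edges, right→sink; max matching = max flow.
Augmenting path P1→Q2 (+1); matched 1.
Augmenting path P2→Q5 (+1); matched 2.
Augmenting path P4→Q3 (+1); matched 3.
Augmenting path P5→Q1 (+1); matched 4.
Augmenting path P7→Q4 (+1); matched 5.
Augmenting path P3→Q2→P1→Q6 (+1); matched 6.
No augmenting path remains; maximum matching = 6.
König certificate: {P1, P4, P5, P7, Q2, Q5} is a vertex cover of size 6 (every listed pair touches it), so no matching can be larger.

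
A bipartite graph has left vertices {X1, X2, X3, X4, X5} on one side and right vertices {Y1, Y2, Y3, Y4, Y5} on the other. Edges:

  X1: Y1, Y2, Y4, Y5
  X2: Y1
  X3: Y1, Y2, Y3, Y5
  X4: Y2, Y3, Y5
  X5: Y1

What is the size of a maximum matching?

Unit-capacity flow: source→left, listed edges, right→sink; max matching = max flow.
Augmenting path X1→Y1 (+1); matched 1.
Augmenting path X3→Y2 (+1); matched 2.
Augmenting path X4→Y3 (+1); matched 3.
Augmenting path X2→Y1→X1→Y4 (+1); matched 4.
No augmenting path remains; maximum matching = 4.
König certificate: {X1, X3, X4, Y1} is a vertex cover of size 4 (every listed pair touches it), so no matching can be larger.

4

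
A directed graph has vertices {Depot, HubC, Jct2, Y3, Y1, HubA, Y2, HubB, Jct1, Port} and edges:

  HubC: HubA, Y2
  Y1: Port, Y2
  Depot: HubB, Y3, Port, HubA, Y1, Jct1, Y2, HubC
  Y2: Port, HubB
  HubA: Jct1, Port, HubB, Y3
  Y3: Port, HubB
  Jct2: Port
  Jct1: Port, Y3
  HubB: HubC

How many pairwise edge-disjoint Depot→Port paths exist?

6

Assign every edge capacity 1; by Menger, the answer equals the max flow.
Path Depot→Port (+1); total 1.
Path Depot→Y3→Port (+1); total 2.
Path Depot→Y1→Port (+1); total 3.
Path Depot→HubA→Port (+1); total 4.
Path Depot→Y2→Port (+1); total 5.
Path Depot→Jct1→Port (+1); total 6.
No residual Depot→Port path; max flow = 6.
Certifying cut of size 6: {Depot→Port, Depot→Y1, HubA→Port, Jct1→Port, Y2→Port, Y3→Port}.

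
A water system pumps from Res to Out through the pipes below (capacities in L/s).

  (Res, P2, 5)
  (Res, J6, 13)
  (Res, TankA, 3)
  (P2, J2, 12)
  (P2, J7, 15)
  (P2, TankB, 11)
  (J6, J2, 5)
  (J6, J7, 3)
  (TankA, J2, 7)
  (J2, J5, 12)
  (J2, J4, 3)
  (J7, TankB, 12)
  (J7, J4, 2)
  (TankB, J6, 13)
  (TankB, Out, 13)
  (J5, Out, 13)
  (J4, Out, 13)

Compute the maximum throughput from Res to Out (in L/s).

Augment Res→P2→TankB→Out: bottleneck 5, flow now 5.
Augment Res→J6→J2→J5→Out: bottleneck 5, flow now 10.
Augment Res→J6→J7→TankB→Out: bottleneck 3, flow now 13.
Augment Res→TankA→J2→J5→Out: bottleneck 3, flow now 16.
No augmenting path remains; maximum flow = 16.
In the residual graph, reachable from Res: {Res, J6}.
Min-cut edges: Res→P2 (5), Res→TankA (3), J6→J2 (5), J6→J7 (3); capacity 5 + 3 + 5 + 3 = 16.
This cut is saturated, so no flow can exceed 16.

16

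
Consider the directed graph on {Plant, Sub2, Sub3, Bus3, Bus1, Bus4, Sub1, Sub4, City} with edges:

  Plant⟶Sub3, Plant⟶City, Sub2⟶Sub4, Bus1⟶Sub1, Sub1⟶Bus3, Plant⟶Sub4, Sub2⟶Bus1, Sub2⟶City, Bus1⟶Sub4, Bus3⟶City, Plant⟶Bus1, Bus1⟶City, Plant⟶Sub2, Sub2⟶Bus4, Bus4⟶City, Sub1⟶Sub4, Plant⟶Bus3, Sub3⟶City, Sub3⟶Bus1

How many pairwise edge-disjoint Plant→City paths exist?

Assign every edge capacity 1; by Menger, the answer equals the max flow.
Path Plant→City (+1); total 1.
Path Plant→Sub2→City (+1); total 2.
Path Plant→Sub3→City (+1); total 3.
Path Plant→Bus3→City (+1); total 4.
Path Plant→Bus1→City (+1); total 5.
No residual Plant→City path; max flow = 5.
Certifying cut of size 5: {Plant→Bus1, Plant→Bus3, Plant→City, Plant→Sub2, Plant→Sub3}.

5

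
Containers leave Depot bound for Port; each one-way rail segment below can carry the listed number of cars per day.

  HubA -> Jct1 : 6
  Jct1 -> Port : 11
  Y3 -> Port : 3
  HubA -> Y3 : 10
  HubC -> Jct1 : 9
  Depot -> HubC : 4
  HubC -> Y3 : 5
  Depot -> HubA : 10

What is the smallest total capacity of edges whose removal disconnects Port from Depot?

13

Augment Depot→HubA→Y3→Port: bottleneck 3, flow now 3.
Augment Depot→HubA→Jct1→Port: bottleneck 6, flow now 9.
Augment Depot→HubC→Jct1→Port: bottleneck 4, flow now 13.
No augmenting path remains; maximum flow = 13.
By max-flow min-cut, the minimum cut capacity equals the max flow.
In the residual graph, reachable from Depot: {Depot, HubA, Y3}.
Min-cut edges: Depot→HubC (4), HubA→Jct1 (6), Y3→Port (3); capacity 4 + 6 + 3 = 13.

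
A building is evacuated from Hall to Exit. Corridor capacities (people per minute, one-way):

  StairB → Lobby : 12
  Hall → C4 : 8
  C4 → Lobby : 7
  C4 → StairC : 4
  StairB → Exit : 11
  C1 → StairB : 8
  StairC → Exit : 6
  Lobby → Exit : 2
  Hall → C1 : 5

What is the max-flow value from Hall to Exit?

11

Augment Hall→C1→StairB→Exit: bottleneck 5, flow now 5.
Augment Hall→C4→StairC→Exit: bottleneck 4, flow now 9.
Augment Hall→C4→Lobby→Exit: bottleneck 2, flow now 11.
No augmenting path remains; maximum flow = 11.
In the residual graph, reachable from Hall: {Hall, C4, Lobby}.
Min-cut edges: Hall→C1 (5), C4→StairC (4), Lobby→Exit (2); capacity 5 + 4 + 2 = 11.
This cut is saturated, so no flow can exceed 11.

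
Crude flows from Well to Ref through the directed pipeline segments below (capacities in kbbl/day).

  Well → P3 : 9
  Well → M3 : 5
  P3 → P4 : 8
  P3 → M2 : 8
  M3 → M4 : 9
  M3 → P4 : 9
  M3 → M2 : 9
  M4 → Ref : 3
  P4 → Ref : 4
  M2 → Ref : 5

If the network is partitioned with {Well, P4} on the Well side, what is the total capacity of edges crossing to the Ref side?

Edges leaving {Well, P4}: Well→P3 (9), Well→M3 (5), P4→Ref (4).
Cut capacity = 9 + 5 + 4 = 18.

18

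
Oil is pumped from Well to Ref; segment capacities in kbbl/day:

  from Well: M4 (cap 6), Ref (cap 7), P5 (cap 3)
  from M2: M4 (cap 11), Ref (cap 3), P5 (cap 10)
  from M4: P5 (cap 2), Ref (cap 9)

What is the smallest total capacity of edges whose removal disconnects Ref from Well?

13

Augment Well→Ref: bottleneck 7, flow now 7.
Augment Well→M4→Ref: bottleneck 6, flow now 13.
No augmenting path remains; maximum flow = 13.
By max-flow min-cut, the minimum cut capacity equals the max flow.
In the residual graph, reachable from Well: {Well, P5}.
Min-cut edges: Well→M4 (6), Well→Ref (7); capacity 6 + 7 = 13.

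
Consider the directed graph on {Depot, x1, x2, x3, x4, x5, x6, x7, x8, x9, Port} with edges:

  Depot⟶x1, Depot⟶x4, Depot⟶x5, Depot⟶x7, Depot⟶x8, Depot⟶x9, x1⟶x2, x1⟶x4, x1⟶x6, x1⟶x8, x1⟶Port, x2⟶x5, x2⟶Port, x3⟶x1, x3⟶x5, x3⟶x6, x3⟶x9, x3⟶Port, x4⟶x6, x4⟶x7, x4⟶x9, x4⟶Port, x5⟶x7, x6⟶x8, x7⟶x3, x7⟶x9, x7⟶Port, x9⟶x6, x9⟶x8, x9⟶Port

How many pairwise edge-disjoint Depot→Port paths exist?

5

Assign every edge capacity 1; by Menger, the answer equals the max flow.
Path Depot→x1→Port (+1); total 1.
Path Depot→x4→Port (+1); total 2.
Path Depot→x7→Port (+1); total 3.
Path Depot→x9→Port (+1); total 4.
Path Depot→x5→x7→x3→Port (+1); total 5.
No residual Depot→Port path; max flow = 5.
Certifying cut of size 5: {Depot→x1, Depot→x4, Depot→x5, Depot→x7, Depot→x9}.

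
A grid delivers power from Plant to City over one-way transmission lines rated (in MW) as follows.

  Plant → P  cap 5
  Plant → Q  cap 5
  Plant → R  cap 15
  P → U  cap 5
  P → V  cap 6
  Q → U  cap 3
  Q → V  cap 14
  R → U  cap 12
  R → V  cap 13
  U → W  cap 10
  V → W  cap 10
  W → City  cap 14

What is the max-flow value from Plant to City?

14

Augment Plant→P→U→W→City: bottleneck 5, flow now 5.
Augment Plant→Q→U→W→City: bottleneck 3, flow now 8.
Augment Plant→Q→V→W→City: bottleneck 2, flow now 10.
Augment Plant→R→U→W→City: bottleneck 2, flow now 12.
Augment Plant→R→V→W→City: bottleneck 2, flow now 14.
No augmenting path remains; maximum flow = 14.
In the residual graph, reachable from Plant: {Plant, P, Q, R, U, V, W}.
Min-cut edges: W→City (14); capacity 14 = 14.
This cut is saturated, so no flow can exceed 14.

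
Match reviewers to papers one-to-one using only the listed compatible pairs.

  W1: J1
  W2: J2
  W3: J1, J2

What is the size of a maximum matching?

2

Unit-capacity flow: source→left, listed edges, right→sink; max matching = max flow.
Augmenting path W1→J1 (+1); matched 1.
Augmenting path W2→J2 (+1); matched 2.
No augmenting path remains; maximum matching = 2.
König certificate: {J1, J2} is a vertex cover of size 2 (every listed pair touches it), so no matching can be larger.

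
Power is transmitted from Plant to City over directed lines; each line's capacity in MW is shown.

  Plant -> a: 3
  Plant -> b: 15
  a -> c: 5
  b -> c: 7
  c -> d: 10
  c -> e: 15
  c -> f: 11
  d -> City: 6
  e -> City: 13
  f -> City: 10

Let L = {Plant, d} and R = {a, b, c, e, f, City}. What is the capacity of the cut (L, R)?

24

Edges leaving {Plant, d}: Plant→a (3), Plant→b (15), d→City (6).
Cut capacity = 3 + 15 + 6 = 24.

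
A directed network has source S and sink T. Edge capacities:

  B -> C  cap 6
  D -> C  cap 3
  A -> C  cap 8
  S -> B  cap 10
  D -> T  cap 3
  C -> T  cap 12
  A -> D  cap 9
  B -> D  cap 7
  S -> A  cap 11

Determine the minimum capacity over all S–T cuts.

15

Augment S→A→C→T: bottleneck 8, flow now 8.
Augment S→A→D→T: bottleneck 3, flow now 11.
Augment S→B→C→T: bottleneck 4, flow now 15.
No augmenting path remains; maximum flow = 15.
By max-flow min-cut, the minimum cut capacity equals the max flow.
In the residual graph, reachable from S: {S, A, B, C, D}.
Min-cut edges: C→T (12), D→T (3); capacity 12 + 3 = 15.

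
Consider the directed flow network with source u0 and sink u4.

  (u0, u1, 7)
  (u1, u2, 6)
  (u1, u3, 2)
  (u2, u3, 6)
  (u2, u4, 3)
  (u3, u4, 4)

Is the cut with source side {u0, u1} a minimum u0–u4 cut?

No — its capacity is 8, but the minimum cut has capacity 7.

Given cut capacity: 6 + 2 = 8.
Augment u0→u1→u2→u4: bottleneck 3, flow now 3.
Augment u0→u1→u3→u4: bottleneck 2, flow now 5.
Augment u0→u1→u2→u3→u4: bottleneck 2, flow now 7.
No augmenting path remains; maximum flow = 7.
In the residual graph, reachable from u0: {u0}.
Min-cut edges: u0→u1 (7); capacity 7 = 7.
Cut capacity 8 exceeds the max flow 7, so it is not minimum.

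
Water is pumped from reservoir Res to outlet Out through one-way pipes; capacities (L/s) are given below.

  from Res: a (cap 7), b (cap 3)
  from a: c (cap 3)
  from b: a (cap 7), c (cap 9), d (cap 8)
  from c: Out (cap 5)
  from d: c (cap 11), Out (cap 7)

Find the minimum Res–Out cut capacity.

6

Augment Res→a→c→Out: bottleneck 3, flow now 3.
Augment Res→b→c→Out: bottleneck 2, flow now 5.
Augment Res→b→d→Out: bottleneck 1, flow now 6.
No augmenting path remains; maximum flow = 6.
By max-flow min-cut, the minimum cut capacity equals the max flow.
In the residual graph, reachable from Res: {Res, a}.
Min-cut edges: Res→b (3), a→c (3); capacity 3 + 3 = 6.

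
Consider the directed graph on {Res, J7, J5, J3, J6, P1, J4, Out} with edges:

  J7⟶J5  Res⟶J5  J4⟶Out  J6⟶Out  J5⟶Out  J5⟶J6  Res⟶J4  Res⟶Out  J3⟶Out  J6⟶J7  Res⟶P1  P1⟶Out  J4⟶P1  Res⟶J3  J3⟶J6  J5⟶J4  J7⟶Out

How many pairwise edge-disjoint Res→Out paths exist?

5

Assign every edge capacity 1; by Menger, the answer equals the max flow.
Path Res→Out (+1); total 1.
Path Res→J5→Out (+1); total 2.
Path Res→J3→Out (+1); total 3.
Path Res→P1→Out (+1); total 4.
Path Res→J4→Out (+1); total 5.
No residual Res→Out path; max flow = 5.
Certifying cut of size 5: {Res→J3, Res→J4, Res→J5, Res→Out, Res→P1}.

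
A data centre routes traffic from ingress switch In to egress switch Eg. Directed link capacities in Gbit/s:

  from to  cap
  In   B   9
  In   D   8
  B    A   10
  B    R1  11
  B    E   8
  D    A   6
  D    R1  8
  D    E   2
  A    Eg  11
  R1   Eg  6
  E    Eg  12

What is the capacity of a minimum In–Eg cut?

Augment In→B→A→Eg: bottleneck 9, flow now 9.
Augment In→D→A→Eg: bottleneck 2, flow now 11.
Augment In→D→R1→Eg: bottleneck 6, flow now 17.
No augmenting path remains; maximum flow = 17.
By max-flow min-cut, the minimum cut capacity equals the max flow.
In the residual graph, reachable from In: {In}.
Min-cut edges: In→B (9), In→D (8); capacity 9 + 8 = 17.

17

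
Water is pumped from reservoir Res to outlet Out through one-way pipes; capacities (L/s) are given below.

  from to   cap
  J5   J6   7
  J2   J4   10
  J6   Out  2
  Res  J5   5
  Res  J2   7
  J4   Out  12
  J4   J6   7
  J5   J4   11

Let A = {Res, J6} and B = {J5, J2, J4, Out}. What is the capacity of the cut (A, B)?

Edges leaving {Res, J6}: Res→J5 (5), Res→J2 (7), J6→Out (2).
Cut capacity = 5 + 7 + 2 = 14.

14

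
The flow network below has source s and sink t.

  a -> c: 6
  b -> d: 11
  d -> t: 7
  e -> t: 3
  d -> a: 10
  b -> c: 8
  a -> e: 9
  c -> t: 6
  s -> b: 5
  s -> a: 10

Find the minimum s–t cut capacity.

Augment s→a→c→t: bottleneck 6, flow now 6.
Augment s→a→e→t: bottleneck 3, flow now 9.
Augment s→b→d→t: bottleneck 5, flow now 14.
No augmenting path remains; maximum flow = 14.
By max-flow min-cut, the minimum cut capacity equals the max flow.
In the residual graph, reachable from s: {s, a, e}.
Min-cut edges: s→b (5), a→c (6), e→t (3); capacity 5 + 6 + 3 = 14.

14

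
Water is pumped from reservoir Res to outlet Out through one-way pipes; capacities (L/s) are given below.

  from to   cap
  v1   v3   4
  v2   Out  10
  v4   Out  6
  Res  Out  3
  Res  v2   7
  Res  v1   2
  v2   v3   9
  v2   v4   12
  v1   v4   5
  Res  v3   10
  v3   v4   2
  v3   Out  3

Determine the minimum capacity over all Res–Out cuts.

17

Augment Res→Out: bottleneck 3, flow now 3.
Augment Res→v2→Out: bottleneck 7, flow now 10.
Augment Res→v3→Out: bottleneck 3, flow now 13.
Augment Res→v1→v4→Out: bottleneck 2, flow now 15.
Augment Res→v3→v4→Out: bottleneck 2, flow now 17.
No augmenting path remains; maximum flow = 17.
By max-flow min-cut, the minimum cut capacity equals the max flow.
In the residual graph, reachable from Res: {Res, v3}.
Min-cut edges: Res→v1 (2), Res→v2 (7), Res→Out (3), v3→v4 (2), v3→Out (3); capacity 2 + 7 + 3 + 2 + 3 = 17.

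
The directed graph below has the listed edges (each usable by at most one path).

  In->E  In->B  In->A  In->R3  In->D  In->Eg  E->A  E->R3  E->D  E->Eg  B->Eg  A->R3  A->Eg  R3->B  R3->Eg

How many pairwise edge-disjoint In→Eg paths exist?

5

Assign every edge capacity 1; by Menger, the answer equals the max flow.
Path In→Eg (+1); total 1.
Path In→E→Eg (+1); total 2.
Path In→B→Eg (+1); total 3.
Path In→A→Eg (+1); total 4.
Path In→R3→Eg (+1); total 5.
No residual In→Eg path; max flow = 5.
Certifying cut of size 5: {In→A, In→B, In→E, In→Eg, In→R3}.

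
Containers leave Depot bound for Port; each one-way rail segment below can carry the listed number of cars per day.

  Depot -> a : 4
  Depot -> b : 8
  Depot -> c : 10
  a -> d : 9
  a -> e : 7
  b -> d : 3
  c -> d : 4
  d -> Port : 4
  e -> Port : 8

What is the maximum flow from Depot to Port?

8

Augment Depot→a→d→Port: bottleneck 4, flow now 4.
Augment Depot→b→d→a→e→Port: bottleneck 3, flow now 7. (uses reverse residual edge)
Augment Depot→c→d→a→e→Port: bottleneck 1, flow now 8. (uses reverse residual edge)
No augmenting path remains; maximum flow = 8.
In the residual graph, reachable from Depot: {Depot, b, c, d}.
Min-cut edges: Depot→a (4), d→Port (4); capacity 4 + 4 = 8.
This cut is saturated, so no flow can exceed 8.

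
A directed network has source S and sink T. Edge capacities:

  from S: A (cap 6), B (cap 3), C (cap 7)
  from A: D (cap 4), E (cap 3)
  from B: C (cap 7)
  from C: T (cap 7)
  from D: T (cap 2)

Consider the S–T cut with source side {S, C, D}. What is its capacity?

Edges leaving {S, C, D}: S→A (6), S→B (3), C→T (7), D→T (2).
Cut capacity = 6 + 3 + 7 + 2 = 18.

18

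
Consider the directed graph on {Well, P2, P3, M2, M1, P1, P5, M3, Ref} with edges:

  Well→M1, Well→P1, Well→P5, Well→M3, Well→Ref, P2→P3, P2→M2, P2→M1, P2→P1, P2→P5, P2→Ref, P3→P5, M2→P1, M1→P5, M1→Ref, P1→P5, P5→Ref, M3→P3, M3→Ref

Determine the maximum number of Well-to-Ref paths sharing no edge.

4

Assign every edge capacity 1; by Menger, the answer equals the max flow.
Path Well→Ref (+1); total 1.
Path Well→M1→Ref (+1); total 2.
Path Well→P5→Ref (+1); total 3.
Path Well→M3→Ref (+1); total 4.
No residual Well→Ref path; max flow = 4.
Certifying cut of size 4: {P5→Ref, Well→M1, Well→M3, Well→Ref}.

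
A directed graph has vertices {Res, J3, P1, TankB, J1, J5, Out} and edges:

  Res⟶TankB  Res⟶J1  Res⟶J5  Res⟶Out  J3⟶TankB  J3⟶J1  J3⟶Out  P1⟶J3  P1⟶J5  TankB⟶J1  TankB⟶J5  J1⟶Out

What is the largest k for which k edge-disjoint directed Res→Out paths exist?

2

Assign every edge capacity 1; by Menger, the answer equals the max flow.
Path Res→Out (+1); total 1.
Path Res→J1→Out (+1); total 2.
No residual Res→Out path; max flow = 2.
Certifying cut of size 2: {J1→Out, Res→Out}.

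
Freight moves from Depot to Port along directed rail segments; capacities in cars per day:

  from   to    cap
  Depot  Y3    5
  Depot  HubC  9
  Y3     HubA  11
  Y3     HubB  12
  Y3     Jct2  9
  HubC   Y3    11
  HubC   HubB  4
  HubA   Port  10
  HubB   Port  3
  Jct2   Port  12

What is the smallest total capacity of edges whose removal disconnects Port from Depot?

Augment Depot→Y3→HubA→Port: bottleneck 5, flow now 5.
Augment Depot→HubC→HubB→Port: bottleneck 3, flow now 8.
Augment Depot→HubC→Y3→HubA→Port: bottleneck 5, flow now 13.
Augment Depot→HubC→Y3→Jct2→Port: bottleneck 1, flow now 14.
No augmenting path remains; maximum flow = 14.
By max-flow min-cut, the minimum cut capacity equals the max flow.
In the residual graph, reachable from Depot: {Depot}.
Min-cut edges: Depot→Y3 (5), Depot→HubC (9); capacity 5 + 9 = 14.

14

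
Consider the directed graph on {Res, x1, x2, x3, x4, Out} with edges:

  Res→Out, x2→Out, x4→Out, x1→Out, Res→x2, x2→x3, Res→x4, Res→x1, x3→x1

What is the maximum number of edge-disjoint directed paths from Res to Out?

4

Assign every edge capacity 1; by Menger, the answer equals the max flow.
Path Res→Out (+1); total 1.
Path Res→x1→Out (+1); total 2.
Path Res→x2→Out (+1); total 3.
Path Res→x4→Out (+1); total 4.
No residual Res→Out path; max flow = 4.
Certifying cut of size 4: {Res→Out, Res→x1, Res→x2, Res→x4}.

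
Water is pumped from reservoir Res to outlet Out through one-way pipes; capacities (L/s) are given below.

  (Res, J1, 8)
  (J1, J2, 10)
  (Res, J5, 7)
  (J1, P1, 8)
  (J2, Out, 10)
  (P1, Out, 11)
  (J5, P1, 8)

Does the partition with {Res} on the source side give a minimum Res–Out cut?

Given cut capacity: 8 + 7 = 15.
Augment Res→J1→P1→Out: bottleneck 8, flow now 8.
Augment Res→J5→P1→Out: bottleneck 3, flow now 11.
Augment Res→J5→P1→J1→J2→Out: bottleneck 4, flow now 15. (uses reverse residual edge)
No augmenting path remains; maximum flow = 15.
Cut capacity 15 equals the max flow, so it is a minimum cut.

Yes — it is a minimum cut (capacity 15).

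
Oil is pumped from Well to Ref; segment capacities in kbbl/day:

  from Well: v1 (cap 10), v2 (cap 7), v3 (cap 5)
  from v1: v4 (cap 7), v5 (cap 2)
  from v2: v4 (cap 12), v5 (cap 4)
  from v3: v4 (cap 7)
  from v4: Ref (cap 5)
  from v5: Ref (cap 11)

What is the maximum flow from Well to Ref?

11

Augment Well→v1→v4→Ref: bottleneck 5, flow now 5.
Augment Well→v1→v5→Ref: bottleneck 2, flow now 7.
Augment Well→v2→v5→Ref: bottleneck 4, flow now 11.
No augmenting path remains; maximum flow = 11.
In the residual graph, reachable from Well: {Well, v1, v2, v3, v4}.
Min-cut edges: v1→v5 (2), v2→v5 (4), v4→Ref (5); capacity 2 + 4 + 5 = 11.
This cut is saturated, so no flow can exceed 11.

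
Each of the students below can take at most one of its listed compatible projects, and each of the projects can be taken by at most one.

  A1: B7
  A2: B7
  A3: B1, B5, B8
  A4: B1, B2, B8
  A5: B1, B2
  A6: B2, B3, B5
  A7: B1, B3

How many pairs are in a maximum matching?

Unit-capacity flow: source→left, listed edges, right→sink; max matching = max flow.
Augmenting path A1→B7 (+1); matched 1.
Augmenting path A3→B1 (+1); matched 2.
Augmenting path A4→B2 (+1); matched 3.
Augmenting path A6→B3 (+1); matched 4.
Augmenting path A5→B1→A3→B5 (+1); matched 5.
Augmenting path A7→B1→A5→B2→A4→B8 (+1); matched 6.
No augmenting path remains; maximum matching = 6.
König certificate: {A3, A4, A5, A6, A7, B7} is a vertex cover of size 6 (every listed pair touches it), so no matching can be larger.

6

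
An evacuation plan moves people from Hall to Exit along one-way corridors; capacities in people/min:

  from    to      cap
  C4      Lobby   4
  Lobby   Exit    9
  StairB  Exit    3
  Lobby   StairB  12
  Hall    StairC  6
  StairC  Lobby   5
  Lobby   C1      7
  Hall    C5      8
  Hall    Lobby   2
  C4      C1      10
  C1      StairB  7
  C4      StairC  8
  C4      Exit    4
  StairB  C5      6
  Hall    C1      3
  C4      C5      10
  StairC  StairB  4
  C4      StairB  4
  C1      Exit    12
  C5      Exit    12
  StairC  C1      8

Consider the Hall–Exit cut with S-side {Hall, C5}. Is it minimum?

No — its capacity is 23, but the minimum cut has capacity 19.

Given cut capacity: 6 + 2 + 3 + 12 = 23.
Augment Hall→Lobby→Exit: bottleneck 2, flow now 2.
Augment Hall→C1→Exit: bottleneck 3, flow now 5.
Augment Hall→C5→Exit: bottleneck 8, flow now 13.
Augment Hall→StairC→Lobby→Exit: bottleneck 5, flow now 18.
Augment Hall→StairC→C1→Exit: bottleneck 1, flow now 19.
No augmenting path remains; maximum flow = 19.
In the residual graph, reachable from Hall: {Hall}.
Min-cut edges: Hall→StairC (6), Hall→Lobby (2), Hall→C1 (3), Hall→C5 (8); capacity 6 + 2 + 3 + 8 = 19.
Cut capacity 23 exceeds the max flow 19, so it is not minimum.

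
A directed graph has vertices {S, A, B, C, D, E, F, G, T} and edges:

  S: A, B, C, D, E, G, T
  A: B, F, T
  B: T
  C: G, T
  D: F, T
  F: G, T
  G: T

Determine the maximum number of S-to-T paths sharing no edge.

Assign every edge capacity 1; by Menger, the answer equals the max flow.
Path S→T (+1); total 1.
Path S→A→T (+1); total 2.
Path S→B→T (+1); total 3.
Path S→C→T (+1); total 4.
Path S→D→T (+1); total 5.
Path S→G→T (+1); total 6.
No residual S→T path; max flow = 6.
Certifying cut of size 6: {S→A, S→B, S→C, S→D, S→G, S→T}.

6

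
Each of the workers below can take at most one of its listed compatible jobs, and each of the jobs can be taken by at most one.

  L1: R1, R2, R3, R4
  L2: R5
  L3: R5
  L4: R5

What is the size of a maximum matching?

Unit-capacity flow: source→left, listed edges, right→sink; max matching = max flow.
Augmenting path L1→R1 (+1); matched 1.
Augmenting path L2→R5 (+1); matched 2.
No augmenting path remains; maximum matching = 2.
König certificate: {L1, R5} is a vertex cover of size 2 (every listed pair touches it), so no matching can be larger.

2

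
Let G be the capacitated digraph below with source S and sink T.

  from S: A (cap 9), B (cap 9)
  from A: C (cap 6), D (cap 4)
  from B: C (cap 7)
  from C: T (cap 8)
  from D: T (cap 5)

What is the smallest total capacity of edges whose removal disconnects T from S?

Augment S→A→C→T: bottleneck 6, flow now 6.
Augment S→A→D→T: bottleneck 3, flow now 9.
Augment S→B→C→T: bottleneck 2, flow now 11.
Augment S→B→C→A→D→T: bottleneck 1, flow now 12. (uses reverse residual edge)
No augmenting path remains; maximum flow = 12.
By max-flow min-cut, the minimum cut capacity equals the max flow.
In the residual graph, reachable from S: {S, A, B, C}.
Min-cut edges: A→D (4), C→T (8); capacity 4 + 8 = 12.

12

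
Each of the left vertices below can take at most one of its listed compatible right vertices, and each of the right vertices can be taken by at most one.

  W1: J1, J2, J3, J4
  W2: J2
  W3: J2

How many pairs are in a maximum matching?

Unit-capacity flow: source→left, listed edges, right→sink; max matching = max flow.
Augmenting path W1→J1 (+1); matched 1.
Augmenting path W2→J2 (+1); matched 2.
No augmenting path remains; maximum matching = 2.
König certificate: {W1, J2} is a vertex cover of size 2 (every listed pair touches it), so no matching can be larger.

2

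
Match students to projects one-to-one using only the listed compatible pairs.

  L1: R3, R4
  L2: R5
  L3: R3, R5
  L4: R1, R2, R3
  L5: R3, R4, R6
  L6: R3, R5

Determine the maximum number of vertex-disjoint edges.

Unit-capacity flow: source→left, listed edges, right→sink; max matching = max flow.
Augmenting path L1→R3 (+1); matched 1.
Augmenting path L2→R5 (+1); matched 2.
Augmenting path L4→R1 (+1); matched 3.
Augmenting path L5→R4 (+1); matched 4.
Augmenting path L3→R3→L1→R4→L5→R6 (+1); matched 5.
No augmenting path remains; maximum matching = 5.
König certificate: {L1, L4, L5, R3, R5} is a vertex cover of size 5 (every listed pair touches it), so no matching can be larger.

5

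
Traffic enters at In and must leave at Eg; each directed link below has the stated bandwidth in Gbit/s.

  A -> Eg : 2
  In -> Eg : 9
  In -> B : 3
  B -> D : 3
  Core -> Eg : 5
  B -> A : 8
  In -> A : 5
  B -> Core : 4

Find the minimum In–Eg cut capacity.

14

Augment In→Eg: bottleneck 9, flow now 9.
Augment In→A→Eg: bottleneck 2, flow now 11.
Augment In→B→Core→Eg: bottleneck 3, flow now 14.
No augmenting path remains; maximum flow = 14.
By max-flow min-cut, the minimum cut capacity equals the max flow.
In the residual graph, reachable from In: {In, A}.
Min-cut edges: In→B (3), In→Eg (9), A→Eg (2); capacity 3 + 9 + 2 = 14.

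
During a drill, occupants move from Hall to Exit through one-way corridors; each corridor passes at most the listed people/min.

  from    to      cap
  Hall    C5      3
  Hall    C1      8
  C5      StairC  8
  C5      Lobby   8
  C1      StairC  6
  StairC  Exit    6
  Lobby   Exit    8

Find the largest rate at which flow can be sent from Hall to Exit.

9

Augment Hall→C5→StairC→Exit: bottleneck 3, flow now 3.
Augment Hall→C1→StairC→Exit: bottleneck 3, flow now 6.
Augment Hall→C1→StairC→C5→Lobby→Exit: bottleneck 3, flow now 9. (uses reverse residual edge)
No augmenting path remains; maximum flow = 9.
In the residual graph, reachable from Hall: {Hall, C1}.
Min-cut edges: Hall→C5 (3), C1→StairC (6); capacity 3 + 6 = 9.
This cut is saturated, so no flow can exceed 9.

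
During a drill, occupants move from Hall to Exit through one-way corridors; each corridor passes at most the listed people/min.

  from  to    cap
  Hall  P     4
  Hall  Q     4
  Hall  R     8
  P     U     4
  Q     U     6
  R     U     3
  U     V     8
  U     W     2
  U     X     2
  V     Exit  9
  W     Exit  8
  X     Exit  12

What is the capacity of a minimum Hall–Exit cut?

Augment Hall→P→U→V→Exit: bottleneck 4, flow now 4.
Augment Hall→Q→U→V→Exit: bottleneck 4, flow now 8.
Augment Hall→R→U→W→Exit: bottleneck 2, flow now 10.
Augment Hall→R→U→X→Exit: bottleneck 1, flow now 11.
No augmenting path remains; maximum flow = 11.
By max-flow min-cut, the minimum cut capacity equals the max flow.
In the residual graph, reachable from Hall: {Hall, R}.
Min-cut edges: Hall→P (4), Hall→Q (4), R→U (3); capacity 4 + 4 + 3 = 11.

11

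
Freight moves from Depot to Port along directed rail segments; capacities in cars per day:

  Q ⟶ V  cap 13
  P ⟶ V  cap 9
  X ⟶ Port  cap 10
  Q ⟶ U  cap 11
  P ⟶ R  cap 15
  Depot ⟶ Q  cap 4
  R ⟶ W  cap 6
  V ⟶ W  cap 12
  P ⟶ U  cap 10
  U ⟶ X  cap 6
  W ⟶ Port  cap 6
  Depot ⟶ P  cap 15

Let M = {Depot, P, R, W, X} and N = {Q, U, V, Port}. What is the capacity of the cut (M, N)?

Edges leaving {Depot, P, R, W, X}: Depot→Q (4), P→U (10), P→V (9), W→Port (6), X→Port (10).
Cut capacity = 4 + 10 + 9 + 6 + 10 = 39.

39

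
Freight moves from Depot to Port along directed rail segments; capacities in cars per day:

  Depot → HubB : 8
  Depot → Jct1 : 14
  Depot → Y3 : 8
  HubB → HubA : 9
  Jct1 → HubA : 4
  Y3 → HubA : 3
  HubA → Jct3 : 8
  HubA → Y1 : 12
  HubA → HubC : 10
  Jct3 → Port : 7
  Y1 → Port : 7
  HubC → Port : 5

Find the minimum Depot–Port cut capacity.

15

Augment Depot→HubB→HubA→Jct3→Port: bottleneck 7, flow now 7.
Augment Depot→HubB→HubA→Y1→Port: bottleneck 1, flow now 8.
Augment Depot→Jct1→HubA→Y1→Port: bottleneck 4, flow now 12.
Augment Depot→Y3→HubA→Y1→Port: bottleneck 2, flow now 14.
Augment Depot→Y3→HubA→HubC→Port: bottleneck 1, flow now 15.
No augmenting path remains; maximum flow = 15.
By max-flow min-cut, the minimum cut capacity equals the max flow.
In the residual graph, reachable from Depot: {Depot, Jct1, Y3}.
Min-cut edges: Depot→HubB (8), Jct1→HubA (4), Y3→HubA (3); capacity 8 + 4 + 3 = 15.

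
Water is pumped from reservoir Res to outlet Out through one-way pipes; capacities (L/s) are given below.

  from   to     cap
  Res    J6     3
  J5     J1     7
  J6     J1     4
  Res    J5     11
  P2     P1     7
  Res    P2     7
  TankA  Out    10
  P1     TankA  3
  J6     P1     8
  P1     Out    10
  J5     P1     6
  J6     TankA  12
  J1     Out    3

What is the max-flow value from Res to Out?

19

Augment Res→P2→P1→Out: bottleneck 7, flow now 7.
Augment Res→J6→P1→Out: bottleneck 3, flow now 10.
Augment Res→J5→J1→Out: bottleneck 3, flow now 13.
Augment Res→J5→P1→TankA→Out: bottleneck 3, flow now 16.
Augment Res→J5→P1→J6→TankA→Out: bottleneck 3, flow now 19. (uses reverse residual edge)
No augmenting path remains; maximum flow = 19.
In the residual graph, reachable from Res: {Res, J5, J1}.
Min-cut edges: Res→P2 (7), Res→J6 (3), J5→P1 (6), J1→Out (3); capacity 7 + 3 + 6 + 3 = 19.
This cut is saturated, so no flow can exceed 19.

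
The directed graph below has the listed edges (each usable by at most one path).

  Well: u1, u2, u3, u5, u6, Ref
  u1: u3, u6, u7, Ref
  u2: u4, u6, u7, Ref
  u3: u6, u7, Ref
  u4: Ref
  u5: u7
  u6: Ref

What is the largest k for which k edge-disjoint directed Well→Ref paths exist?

5

Assign every edge capacity 1; by Menger, the answer equals the max flow.
Path Well→Ref (+1); total 1.
Path Well→u1→Ref (+1); total 2.
Path Well→u2→Ref (+1); total 3.
Path Well→u3→Ref (+1); total 4.
Path Well→u6→Ref (+1); total 5.
No residual Well→Ref path; max flow = 5.
Certifying cut of size 5: {Well→Ref, Well→u1, Well→u2, Well→u3, Well→u6}.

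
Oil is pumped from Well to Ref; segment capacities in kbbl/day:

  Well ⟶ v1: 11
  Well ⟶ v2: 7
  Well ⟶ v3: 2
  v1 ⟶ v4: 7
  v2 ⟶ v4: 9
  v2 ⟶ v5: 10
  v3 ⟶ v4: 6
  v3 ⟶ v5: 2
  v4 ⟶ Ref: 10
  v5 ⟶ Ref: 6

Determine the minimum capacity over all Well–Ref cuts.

Augment Well→v1→v4→Ref: bottleneck 7, flow now 7.
Augment Well→v2→v4→Ref: bottleneck 3, flow now 10.
Augment Well→v2→v5→Ref: bottleneck 4, flow now 14.
Augment Well→v3→v5→Ref: bottleneck 2, flow now 16.
No augmenting path remains; maximum flow = 16.
By max-flow min-cut, the minimum cut capacity equals the max flow.
In the residual graph, reachable from Well: {Well, v1}.
Min-cut edges: Well→v2 (7), Well→v3 (2), v1→v4 (7); capacity 7 + 2 + 7 = 16.

16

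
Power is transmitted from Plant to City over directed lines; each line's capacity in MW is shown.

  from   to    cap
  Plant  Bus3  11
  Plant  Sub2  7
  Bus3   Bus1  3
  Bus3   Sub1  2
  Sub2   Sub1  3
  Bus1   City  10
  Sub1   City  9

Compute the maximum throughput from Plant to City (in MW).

8

Augment Plant→Bus3→Bus1→City: bottleneck 3, flow now 3.
Augment Plant→Bus3→Sub1→City: bottleneck 2, flow now 5.
Augment Plant→Sub2→Sub1→City: bottleneck 3, flow now 8.
No augmenting path remains; maximum flow = 8.
In the residual graph, reachable from Plant: {Plant, Bus3, Sub2}.
Min-cut edges: Bus3→Bus1 (3), Bus3→Sub1 (2), Sub2→Sub1 (3); capacity 3 + 2 + 3 = 8.
This cut is saturated, so no flow can exceed 8.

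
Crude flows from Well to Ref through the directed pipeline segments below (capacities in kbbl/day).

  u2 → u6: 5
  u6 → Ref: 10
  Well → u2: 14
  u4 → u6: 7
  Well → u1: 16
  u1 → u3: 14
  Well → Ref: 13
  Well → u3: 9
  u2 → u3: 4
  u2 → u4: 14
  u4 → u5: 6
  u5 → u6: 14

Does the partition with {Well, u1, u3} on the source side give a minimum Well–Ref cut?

Given cut capacity: 14 + 13 = 27.
Augment Well→Ref: bottleneck 13, flow now 13.
Augment Well→u2→u6→Ref: bottleneck 5, flow now 18.
Augment Well→u2→u4→u6→Ref: bottleneck 5, flow now 23.
No augmenting path remains; maximum flow = 23.
In the residual graph, reachable from Well: {Well, u1, u2, u3, u4, u5, u6}.
Min-cut edges: Well→Ref (13), u6→Ref (10); capacity 13 + 10 = 23.
Cut capacity 27 exceeds the max flow 23, so it is not minimum.

No — its capacity is 27, but the minimum cut has capacity 23.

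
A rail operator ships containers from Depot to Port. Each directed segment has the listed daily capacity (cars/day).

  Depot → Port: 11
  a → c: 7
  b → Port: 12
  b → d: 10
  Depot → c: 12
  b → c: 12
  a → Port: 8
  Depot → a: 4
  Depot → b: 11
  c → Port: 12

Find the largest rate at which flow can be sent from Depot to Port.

Augment Depot→Port: bottleneck 11, flow now 11.
Augment Depot→a→Port: bottleneck 4, flow now 15.
Augment Depot→b→Port: bottleneck 11, flow now 26.
Augment Depot→c→Port: bottleneck 12, flow now 38.
No augmenting path remains; maximum flow = 38.
In the residual graph, reachable from Depot: {Depot}.
Min-cut edges: Depot→a (4), Depot→b (11), Depot→c (12), Depot→Port (11); capacity 4 + 11 + 12 + 11 = 38.
This cut is saturated, so no flow can exceed 38.

38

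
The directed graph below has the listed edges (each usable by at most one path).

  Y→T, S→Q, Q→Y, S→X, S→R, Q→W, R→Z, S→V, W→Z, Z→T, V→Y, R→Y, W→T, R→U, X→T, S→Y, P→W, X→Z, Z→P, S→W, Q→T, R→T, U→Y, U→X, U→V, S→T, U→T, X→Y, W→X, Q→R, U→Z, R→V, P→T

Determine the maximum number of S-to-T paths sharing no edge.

6

Assign every edge capacity 1; by Menger, the answer equals the max flow.
Path S→T (+1); total 1.
Path S→Q→T (+1); total 2.
Path S→R→T (+1); total 3.
Path S→W→T (+1); total 4.
Path S→X→T (+1); total 5.
Path S→Y→T (+1); total 6.
No residual S→T path; max flow = 6.
Certifying cut of size 6: {S→Q, S→R, S→T, S→W, S→X, Y→T}.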